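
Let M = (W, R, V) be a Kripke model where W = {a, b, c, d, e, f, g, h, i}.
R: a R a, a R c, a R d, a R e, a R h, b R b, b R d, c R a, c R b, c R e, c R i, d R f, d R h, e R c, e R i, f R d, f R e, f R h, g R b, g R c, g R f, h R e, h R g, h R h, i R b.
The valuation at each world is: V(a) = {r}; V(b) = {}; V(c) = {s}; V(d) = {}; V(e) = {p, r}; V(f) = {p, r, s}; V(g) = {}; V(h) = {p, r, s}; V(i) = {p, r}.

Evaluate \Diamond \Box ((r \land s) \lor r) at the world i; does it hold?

At i: \Diamond \Box ((r \land s) \lor r) requires \Box ((r \land s) \lor r) at some successor in {b}.
  At b: \Box ((r \land s) \lor r) is false.
So \Diamond \Box ((r \land s) \lor r) is false at i.

No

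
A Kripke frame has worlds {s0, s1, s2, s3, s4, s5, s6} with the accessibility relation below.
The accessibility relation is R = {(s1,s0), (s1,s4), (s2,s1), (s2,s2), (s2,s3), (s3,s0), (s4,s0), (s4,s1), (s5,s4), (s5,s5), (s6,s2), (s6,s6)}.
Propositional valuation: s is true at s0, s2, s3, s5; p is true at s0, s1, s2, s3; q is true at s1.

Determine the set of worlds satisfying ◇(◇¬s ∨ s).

s1, s2, s3, s4, s5, s6

Recall that ◇ψ holds at a world iff ψ holds at some accessible world.
Let φ = ◇(◇¬s ∨ s). Evaluate φ at each world:
  s0 (successors ∅): φ is false.
  s1 (successors {s0, s4}): φ is true.
  s2 (successors {s1, s2, s3}): φ is true.
  s3 (successors {s0}): φ is true.
  s4 (successors {s0, s1}): φ is true.
  s5 (successors {s4, s5}): φ is true.
  s6 (successors {s2, s6}): φ is true.
For instance, at s2:
  At s2: ◇(◇¬s ∨ s) requires ◇¬s ∨ s at some successor in {s1, s2, s3}.
    ◇¬s ∨ s holds at s1, so ◇(◇¬s ∨ s) is true at s2.
      At s1: ◇¬s is true, s is false, so ◇¬s ∨ s is true.
Satisfying worlds: {s1, s2, s3, s4, s5, s6}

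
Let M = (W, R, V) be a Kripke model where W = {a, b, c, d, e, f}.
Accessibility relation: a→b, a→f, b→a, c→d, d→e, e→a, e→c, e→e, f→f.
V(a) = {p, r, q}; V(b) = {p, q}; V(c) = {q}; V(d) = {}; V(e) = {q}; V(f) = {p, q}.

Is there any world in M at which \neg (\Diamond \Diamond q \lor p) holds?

Let φ = \neg (\Diamond \Diamond q \lor p). Evaluate φ at each world:
  a (successors {b, f}): φ is false.
  b (successors {a}): φ is false.
  c (successors {d}): φ is false.
  d (successors {e}): φ is false.
  e (successors {a, c, e}): φ is false.
  f (successors {f}): φ is false.
For instance, at f:
  At f: \Diamond \Diamond q \lor p is true, so \neg (\Diamond \Diamond q \lor p) is false.
    At f: \Diamond \Diamond q is true, p is true, so \Diamond \Diamond q \lor p is true.
      At f: \Diamond \Diamond q requires \Diamond q at some successor in {f}.
        \Diamond q holds at f, so \Diamond \Diamond q is true at f.

No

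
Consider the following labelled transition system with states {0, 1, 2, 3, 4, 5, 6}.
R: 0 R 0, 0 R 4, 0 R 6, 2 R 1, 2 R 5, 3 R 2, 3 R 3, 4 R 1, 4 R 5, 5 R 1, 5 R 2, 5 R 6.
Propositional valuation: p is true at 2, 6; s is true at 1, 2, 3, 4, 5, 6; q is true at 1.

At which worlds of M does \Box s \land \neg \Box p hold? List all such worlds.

2, 3, 4, 5

Let φ = \Box s \land \neg \Box p. Evaluate φ at each world:
  0 (successors {0, 4, 6}): φ is false.
  1 (successors ∅): φ is false.
  2 (successors {1, 5}): φ is true.
  3 (successors {2, 3}): φ is true.
  4 (successors {1, 5}): φ is true.
  5 (successors {1, 2, 6}): φ is true.
  6 (successors ∅): φ is false.
For instance, at 2:
  At 2: \Box s is true, \neg \Box p is true, so \Box s \land \neg \Box p is true.
    At 2: \Box s requires s at every successor {1, 5}.
      At 1: s is true.
      At 5: s is true.
    So \Box s is true at 2.
    At 2: \Box p is false, so \neg \Box p is true.
      At 2: \Box p requires p at every successor {1, 5}.
        p fails at 1, so \Box p is false at 2.
Satisfying worlds: {2, 3, 4, 5}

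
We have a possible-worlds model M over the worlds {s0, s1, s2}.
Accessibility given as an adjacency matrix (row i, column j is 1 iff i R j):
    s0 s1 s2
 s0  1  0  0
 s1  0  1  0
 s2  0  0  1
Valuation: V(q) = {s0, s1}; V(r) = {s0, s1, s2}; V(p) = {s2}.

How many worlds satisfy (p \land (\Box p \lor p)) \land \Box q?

0

Let φ = (p \land (\Box p \lor p)) \land \Box q. Evaluate φ at each world:
  s0 (successors {s0}): φ is false.
  s1 (successors {s1}): φ is false.
  s2 (successors {s2}): φ is false.
For instance, at s0:
  At s0: p \land (\Box p \lor p) is false, \Box q is true, so (p \land (\Box p \lor p)) \land \Box q is false.
    At s0: p is false, \Box p \lor p is false, so p \land (\Box p \lor p) is false.
      At s0: \Box p is false, p is false, so \Box p \lor p is false.
    At s0: \Box q requires q at every successor {s0}.
      At s0: q is true.
    So \Box q is true at s0.
Satisfying worlds: none.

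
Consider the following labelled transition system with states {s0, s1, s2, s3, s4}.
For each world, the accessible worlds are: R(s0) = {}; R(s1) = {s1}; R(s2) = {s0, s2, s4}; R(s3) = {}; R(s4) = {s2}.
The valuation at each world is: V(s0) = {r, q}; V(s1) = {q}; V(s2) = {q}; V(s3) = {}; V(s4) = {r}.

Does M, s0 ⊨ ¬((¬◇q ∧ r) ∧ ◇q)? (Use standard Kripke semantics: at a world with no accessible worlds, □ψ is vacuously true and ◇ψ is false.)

Yes

At s0: (¬◇q ∧ r) ∧ ◇q is false, so ¬((¬◇q ∧ r) ∧ ◇q) is true.
  At s0: ¬◇q ∧ r is true, ◇q is false, so (¬◇q ∧ r) ∧ ◇q is false.
    At s0: ¬◇q is true, r is true, so ¬◇q ∧ r is true.
      At s0: ◇q is false, so ¬◇q is true.
    At s0: no accessible worlds, so ◇q is false.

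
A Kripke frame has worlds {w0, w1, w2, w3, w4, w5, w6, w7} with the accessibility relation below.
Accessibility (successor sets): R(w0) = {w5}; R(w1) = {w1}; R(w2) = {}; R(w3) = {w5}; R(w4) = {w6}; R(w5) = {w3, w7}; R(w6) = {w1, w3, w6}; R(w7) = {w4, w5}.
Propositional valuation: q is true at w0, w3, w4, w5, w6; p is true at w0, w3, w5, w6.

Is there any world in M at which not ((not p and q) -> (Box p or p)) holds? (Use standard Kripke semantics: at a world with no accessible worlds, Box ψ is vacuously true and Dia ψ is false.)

Let φ = not ((not p and q) -> (Box p or p)). Evaluate φ at each world:
  w0 (successors {w5}): φ is false.
  w1 (successors {w1}): φ is false.
  w2 (successors ∅): φ is false.
  w3 (successors {w5}): φ is false.
  w4 (successors {w6}): φ is false.
  w5 (successors {w3, w7}): φ is false.
  w6 (successors {w1, w3, w6}): φ is false.
  w7 (successors {w4, w5}): φ is false.
For instance, at w0:
  At w0: (not p and q) -> (Box p or p) is true, so not ((not p and q) -> (Box p or p)) is false.
    At w0: not p and q is false, Box p or p is true, so (not p and q) -> (Box p or p) is true.
      At w0: Box p is true, p is true, so Box p or p is true.

No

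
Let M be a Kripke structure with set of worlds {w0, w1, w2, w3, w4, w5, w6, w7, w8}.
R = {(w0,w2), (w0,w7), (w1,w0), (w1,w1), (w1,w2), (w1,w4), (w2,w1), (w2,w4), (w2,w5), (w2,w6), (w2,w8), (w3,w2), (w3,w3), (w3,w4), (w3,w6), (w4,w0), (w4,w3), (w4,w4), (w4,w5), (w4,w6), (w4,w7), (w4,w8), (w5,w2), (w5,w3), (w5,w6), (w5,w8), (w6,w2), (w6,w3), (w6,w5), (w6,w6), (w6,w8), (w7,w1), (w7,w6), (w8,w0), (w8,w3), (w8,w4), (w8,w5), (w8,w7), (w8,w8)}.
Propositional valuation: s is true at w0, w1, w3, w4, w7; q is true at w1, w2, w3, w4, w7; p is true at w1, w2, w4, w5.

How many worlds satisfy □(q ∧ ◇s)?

1

Let φ = □(q ∧ ◇s). Evaluate φ at each world:
  w0 (successors {w2, w7}): φ is true.
  w1 (successors {w0, w1, w2, w4}): φ is false.
  w2 (successors {w1, w4, w5, w6, w8}): φ is false.
  w3 (successors {w2, w3, w4, w6}): φ is false.
  w4 (successors {w0, w3, w4, w5, w6, w7, w8}): φ is false.
  w5 (successors {w2, w3, w6, w8}): φ is false.
  w6 (successors {w2, w3, w5, w6, w8}): φ is false.
  w7 (successors {w1, w6}): φ is false.
  w8 (successors {w0, w3, w4, w5, w7, w8}): φ is false.
For instance, at w2:
  At w2: □(q ∧ ◇s) requires q ∧ ◇s at every successor {w1, w4, w5, w6, w8}.
    q ∧ ◇s fails at w5, so □(q ∧ ◇s) is false at w2.
      At w5: q is false, ◇s is true, so q ∧ ◇s is false.
Satisfying worlds: {w0}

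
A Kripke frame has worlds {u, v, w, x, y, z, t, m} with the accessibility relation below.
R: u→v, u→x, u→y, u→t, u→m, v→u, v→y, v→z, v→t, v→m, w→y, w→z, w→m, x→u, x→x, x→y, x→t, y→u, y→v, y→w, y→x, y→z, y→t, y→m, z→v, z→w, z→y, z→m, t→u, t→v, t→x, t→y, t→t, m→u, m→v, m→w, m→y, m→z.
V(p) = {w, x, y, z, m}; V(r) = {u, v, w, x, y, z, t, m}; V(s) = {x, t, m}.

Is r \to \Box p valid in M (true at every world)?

Let φ = r \to \Box p. Evaluate φ at each world:
  u (successors {v, x, y, t, m}): φ is false.
  v (successors {u, y, z, t, m}): φ is false.
  w (successors {y, z, m}): φ is true.
  x (successors {u, x, y, t}): φ is false.
  y (successors {u, v, w, x, z, t, m}): φ is false.
  z (successors {v, w, y, m}): φ is false.
  t (successors {u, v, x, y, t}): φ is false.
  m (successors {u, v, w, y, z}): φ is false.
Detail at u (counterexample):
  At u: r is true, \Box p is false, so r \to \Box p is false.
    At u: \Box p requires p at every successor {v, x, y, t, m}.
      p fails at v, so \Box p is false at u.

No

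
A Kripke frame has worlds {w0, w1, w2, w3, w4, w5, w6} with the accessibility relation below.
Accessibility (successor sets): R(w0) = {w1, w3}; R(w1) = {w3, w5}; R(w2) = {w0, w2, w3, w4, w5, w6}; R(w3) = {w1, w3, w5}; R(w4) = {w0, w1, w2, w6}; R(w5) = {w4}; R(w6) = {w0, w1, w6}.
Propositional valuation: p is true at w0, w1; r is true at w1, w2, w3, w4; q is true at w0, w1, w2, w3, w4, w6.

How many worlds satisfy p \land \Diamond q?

Recall that \Diamond ψ holds at a world iff ψ holds at some accessible world.
Let φ = p \land \Diamond q. Evaluate φ at each world:
  w0 (successors {w1, w3}): φ is true.
  w1 (successors {w3, w5}): φ is true.
  w2 (successors {w0, w2, w3, w4, w5, w6}): φ is false.
  w3 (successors {w1, w3, w5}): φ is false.
  w4 (successors {w0, w1, w2, w6}): φ is false.
  w5 (successors {w4}): φ is false.
  w6 (successors {w0, w1, w6}): φ is false.
For instance, at w2:
  At w2: p is false, \Diamond q is true, so p \land \Diamond q is false.
    At w2: \Diamond q requires q at some successor in {w0, w2, w3, w4, w5, w6}.
      q holds at w0, so \Diamond q is true at w2.
Satisfying worlds: {w0, w1}

2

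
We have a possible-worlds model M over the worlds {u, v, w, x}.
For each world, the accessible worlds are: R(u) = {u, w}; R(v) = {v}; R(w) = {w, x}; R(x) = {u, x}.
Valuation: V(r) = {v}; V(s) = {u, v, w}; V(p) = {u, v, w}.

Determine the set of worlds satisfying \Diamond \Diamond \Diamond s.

u, v, w, x

Recall that \Diamond ψ holds at a world iff ψ holds at some accessible world.
Let φ = \Diamond \Diamond \Diamond s. Evaluate φ at each world:
  u (successors {u, w}): φ is true.
  v (successors {v}): φ is true.
  w (successors {w, x}): φ is true.
  x (successors {u, x}): φ is true.
For instance, at w:
  At w: \Diamond \Diamond \Diamond s requires \Diamond \Diamond s at some successor in {w, x}.
    \Diamond \Diamond s holds at w, so \Diamond \Diamond \Diamond s is true at w.
      At w: \Diamond \Diamond s requires \Diamond s at some successor in {w, x}.
        \Diamond s holds at w, so \Diamond \Diamond s is true at w.
Satisfying worlds: {u, v, w, x}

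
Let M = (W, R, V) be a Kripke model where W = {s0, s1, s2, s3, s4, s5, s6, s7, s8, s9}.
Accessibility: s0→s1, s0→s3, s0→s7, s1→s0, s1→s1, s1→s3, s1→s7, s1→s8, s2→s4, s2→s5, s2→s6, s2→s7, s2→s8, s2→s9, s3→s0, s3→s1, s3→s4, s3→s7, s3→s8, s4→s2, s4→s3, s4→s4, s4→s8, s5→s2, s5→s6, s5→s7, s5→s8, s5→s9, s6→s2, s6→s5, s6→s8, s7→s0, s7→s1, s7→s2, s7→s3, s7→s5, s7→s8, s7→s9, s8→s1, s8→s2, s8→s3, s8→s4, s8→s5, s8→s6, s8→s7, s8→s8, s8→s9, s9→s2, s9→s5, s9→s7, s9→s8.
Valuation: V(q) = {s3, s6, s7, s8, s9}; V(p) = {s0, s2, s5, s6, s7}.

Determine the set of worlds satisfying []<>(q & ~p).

s0, s1, s2, s3, s4, s5, s6, s7, s8, s9

Let φ = []<>(q & ~p). Evaluate φ at each world:
  s0 (successors {s1, s3, s7}): φ is true.
  s1 (successors {s0, s1, s3, s7, s8}): φ is true.
  s2 (successors {s4, s5, s6, s7, s8, s9}): φ is true.
  s3 (successors {s0, s1, s4, s7, s8}): φ is true.
  s4 (successors {s2, s3, s4, s8}): φ is true.
  s5 (successors {s2, s6, s7, s8, s9}): φ is true.
  s6 (successors {s2, s5, s8}): φ is true.
  s7 (successors {s0, s1, s2, s3, s5, s8, s9}): φ is true.
  s8 (successors {s1, s2, s3, s4, s5, s6, s7, s8, s9}): φ is true.
  s9 (successors {s2, s5, s7, s8}): φ is true.
For instance, at s6:
  At s6: []<>(q & ~p) requires <>(q & ~p) at every successor {s2, s5, s8}.
      At s2: <>(q & ~p) requires q & ~p at some successor in {s4, s5, s6, s7, s8, s9}.
        q & ~p holds at s8, so <>(q & ~p) is true at s2.
      At s5: <>(q & ~p) requires q & ~p at some successor in {s2, s6, s7, s8, s9}.
        q & ~p holds at s8, so <>(q & ~p) is true at s5.
      At s8: <>(q & ~p) requires q & ~p at some successor in {s1, s2, s3, s4, s5, s6, s7, s8, s9}.
        q & ~p holds at s3, so <>(q & ~p) is true at s8.
  So []<>(q & ~p) is true at s6.
Satisfying worlds: {s0, s1, s2, s3, s4, s5, s6, s7, s8, s9}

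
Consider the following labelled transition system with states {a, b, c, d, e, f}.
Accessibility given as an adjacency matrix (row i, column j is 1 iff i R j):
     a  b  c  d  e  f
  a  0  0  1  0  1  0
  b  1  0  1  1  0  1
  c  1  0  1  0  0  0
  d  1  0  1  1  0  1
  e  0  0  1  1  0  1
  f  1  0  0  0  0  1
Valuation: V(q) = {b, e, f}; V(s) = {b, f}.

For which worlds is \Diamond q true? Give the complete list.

a, b, d, e, f

Let φ = \Diamond q. Evaluate φ at each world:
  a (successors {c, e}): φ is true.
  b (successors {a, c, d, f}): φ is true.
  c (successors {a, c}): φ is false.
  d (successors {a, c, d, f}): φ is true.
  e (successors {c, d, f}): φ is true.
  f (successors {a, f}): φ is true.
For instance, at e:
  At e: \Diamond q requires q at some successor in {c, d, f}.
    q holds at f, so \Diamond q is true at e.
Satisfying worlds: {a, b, d, e, f}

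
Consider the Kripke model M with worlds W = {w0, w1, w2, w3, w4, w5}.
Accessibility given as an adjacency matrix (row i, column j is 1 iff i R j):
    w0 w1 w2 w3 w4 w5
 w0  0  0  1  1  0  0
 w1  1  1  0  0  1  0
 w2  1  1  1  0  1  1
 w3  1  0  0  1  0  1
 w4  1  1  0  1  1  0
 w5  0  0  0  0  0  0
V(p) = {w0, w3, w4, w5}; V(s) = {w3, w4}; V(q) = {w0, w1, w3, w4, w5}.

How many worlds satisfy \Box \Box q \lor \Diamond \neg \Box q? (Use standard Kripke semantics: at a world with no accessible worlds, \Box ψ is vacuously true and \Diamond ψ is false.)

Let φ = \Box \Box q \lor \Diamond \neg \Box q. Evaluate φ at each world:
  w0 (successors {w2, w3}): φ is true.
  w1 (successors {w0, w1, w4}): φ is true.
  w2 (successors {w0, w1, w2, w4, w5}): φ is true.
  w3 (successors {w0, w3, w5}): φ is true.
  w4 (successors {w0, w1, w3, w4}): φ is true.
  w5 (successors ∅): φ is true.
For instance, at w1:
  At w1: \Box \Box q is false, \Diamond \neg \Box q is true, so \Box \Box q \lor \Diamond \neg \Box q is true.
    At w1: \Box \Box q requires \Box q at every successor {w0, w1, w4}.
      \Box q fails at w0, so \Box \Box q is false at w1.
    At w1: \Diamond \neg \Box q requires \neg \Box q at some successor in {w0, w1, w4}.
      \neg \Box q holds at w0, so \Diamond \neg \Box q is true at w1.
Satisfying worlds: {w0, w1, w2, w3, w4, w5}

6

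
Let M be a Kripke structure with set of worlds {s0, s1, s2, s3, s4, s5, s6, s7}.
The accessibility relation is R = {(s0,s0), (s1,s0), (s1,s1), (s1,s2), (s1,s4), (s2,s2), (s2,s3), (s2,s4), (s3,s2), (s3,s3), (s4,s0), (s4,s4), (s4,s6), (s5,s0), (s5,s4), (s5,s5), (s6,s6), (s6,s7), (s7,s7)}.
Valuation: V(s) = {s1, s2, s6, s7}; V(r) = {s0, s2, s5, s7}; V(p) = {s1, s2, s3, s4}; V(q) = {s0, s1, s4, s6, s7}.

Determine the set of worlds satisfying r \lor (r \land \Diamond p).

s0, s2, s5, s7

Recall that \Diamond ψ holds at a world iff ψ holds at some accessible world.
Let φ = r \lor (r \land \Diamond p). Evaluate φ at each world:
  s0 (successors {s0}): φ is true.
  s1 (successors {s0, s1, s2, s4}): φ is false.
  s2 (successors {s2, s3, s4}): φ is true.
  s3 (successors {s2, s3}): φ is false.
  s4 (successors {s0, s4, s6}): φ is false.
  s5 (successors {s0, s4, s5}): φ is true.
  s6 (successors {s6, s7}): φ is false.
  s7 (successors {s7}): φ is true.
For instance, at s5:
  At s5: r is true, r \land \Diamond p is true, so r \lor (r \land \Diamond p) is true.
    At s5: r is true, \Diamond p is true, so r \land \Diamond p is true.
      At s5: \Diamond p requires p at some successor in {s0, s4, s5}.
        p holds at s4, so \Diamond p is true at s5.
Satisfying worlds: {s0, s2, s5, s7}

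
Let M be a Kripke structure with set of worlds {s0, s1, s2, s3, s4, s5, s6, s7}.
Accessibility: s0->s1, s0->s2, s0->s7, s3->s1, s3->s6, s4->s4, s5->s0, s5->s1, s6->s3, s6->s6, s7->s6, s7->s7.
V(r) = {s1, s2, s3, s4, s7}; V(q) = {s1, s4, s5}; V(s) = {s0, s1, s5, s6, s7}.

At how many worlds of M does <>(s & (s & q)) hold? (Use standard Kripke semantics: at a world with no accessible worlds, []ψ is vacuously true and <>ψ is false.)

3

Let φ = <>(s & (s & q)). Evaluate φ at each world:
  s0 (successors {s1, s2, s7}): φ is true.
  s1 (successors ∅): φ is false.
  s2 (successors ∅): φ is false.
  s3 (successors {s1, s6}): φ is true.
  s4 (successors {s4}): φ is false.
  s5 (successors {s0, s1}): φ is true.
  s6 (successors {s3, s6}): φ is false.
  s7 (successors {s6, s7}): φ is false.
For instance, at s3:
  At s3: <>(s & (s & q)) requires s & (s & q) at some successor in {s1, s6}.
    s & (s & q) holds at s1, so <>(s & (s & q)) is true at s3.
Satisfying worlds: {s0, s3, s5}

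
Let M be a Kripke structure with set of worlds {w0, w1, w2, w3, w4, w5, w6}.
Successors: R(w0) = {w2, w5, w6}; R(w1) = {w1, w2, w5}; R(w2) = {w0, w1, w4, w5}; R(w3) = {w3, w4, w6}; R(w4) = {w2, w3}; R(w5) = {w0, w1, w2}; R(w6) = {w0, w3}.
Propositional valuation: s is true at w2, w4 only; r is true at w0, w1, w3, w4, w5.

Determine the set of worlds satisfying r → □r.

w2, w6

Let φ = r → □r. Evaluate φ at each world:
  w0 (successors {w2, w5, w6}): φ is false.
  w1 (successors {w1, w2, w5}): φ is false.
  w2 (successors {w0, w1, w4, w5}): φ is true.
  w3 (successors {w3, w4, w6}): φ is false.
  w4 (successors {w2, w3}): φ is false.
  w5 (successors {w0, w1, w2}): φ is false.
  w6 (successors {w0, w3}): φ is true.
For instance, at w1:
  At w1: r is true, □r is false, so r → □r is false.
    At w1: □r requires r at every successor {w1, w2, w5}.
      r fails at w2, so □r is false at w1.
Satisfying worlds: {w2, w6}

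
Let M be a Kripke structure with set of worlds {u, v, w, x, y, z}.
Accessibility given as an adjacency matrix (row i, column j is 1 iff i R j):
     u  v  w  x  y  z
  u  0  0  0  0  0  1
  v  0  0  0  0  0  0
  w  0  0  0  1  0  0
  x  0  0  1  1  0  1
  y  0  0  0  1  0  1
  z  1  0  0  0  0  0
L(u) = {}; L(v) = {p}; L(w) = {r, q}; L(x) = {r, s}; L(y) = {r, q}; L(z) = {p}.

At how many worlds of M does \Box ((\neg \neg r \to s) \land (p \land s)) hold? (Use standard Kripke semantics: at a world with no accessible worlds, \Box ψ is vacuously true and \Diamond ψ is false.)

Let φ = \Box ((\neg \neg r \to s) \land (p \land s)). Evaluate φ at each world:
  u (successors {z}): φ is false.
  v (successors ∅): φ is true.
  w (successors {x}): φ is false.
  x (successors {w, x, z}): φ is false.
  y (successors {x, z}): φ is false.
  z (successors {u}): φ is false.
For instance, at x:
  At x: \Box ((\neg \neg r \to s) \land (p \land s)) requires (\neg \neg r \to s) \land (p \land s) at every successor {w, x, z}.
    (\neg \neg r \to s) \land (p \land s) fails at w, so \Box ((\neg \neg r \to s) \land (p \land s)) is false at x.
Satisfying worlds: {v}

1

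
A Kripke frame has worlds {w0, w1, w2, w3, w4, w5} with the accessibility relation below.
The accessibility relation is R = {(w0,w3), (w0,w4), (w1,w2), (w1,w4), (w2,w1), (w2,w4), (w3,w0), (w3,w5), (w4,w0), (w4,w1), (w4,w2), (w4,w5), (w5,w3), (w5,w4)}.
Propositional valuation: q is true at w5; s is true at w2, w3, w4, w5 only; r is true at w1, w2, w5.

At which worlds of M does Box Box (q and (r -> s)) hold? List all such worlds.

none

Let φ = Box Box (q and (r -> s)). Evaluate φ at each world:
  w0 (successors {w3, w4}): φ is false.
  w1 (successors {w2, w4}): φ is false.
  w2 (successors {w1, w4}): φ is false.
  w3 (successors {w0, w5}): φ is false.
  w4 (successors {w0, w1, w2, w5}): φ is false.
  w5 (successors {w3, w4}): φ is false.
For instance, at w0:
  At w0: Box Box (q and (r -> s)) requires Box (q and (r -> s)) at every successor {w3, w4}.
    Box (q and (r -> s)) fails at w3, so Box Box (q and (r -> s)) is false at w0.
      At w3: Box (q and (r -> s)) requires q and (r -> s) at every successor {w0, w5}.
        q and (r -> s) fails at w0, so Box (q and (r -> s)) is false at w3.
Satisfying worlds: none.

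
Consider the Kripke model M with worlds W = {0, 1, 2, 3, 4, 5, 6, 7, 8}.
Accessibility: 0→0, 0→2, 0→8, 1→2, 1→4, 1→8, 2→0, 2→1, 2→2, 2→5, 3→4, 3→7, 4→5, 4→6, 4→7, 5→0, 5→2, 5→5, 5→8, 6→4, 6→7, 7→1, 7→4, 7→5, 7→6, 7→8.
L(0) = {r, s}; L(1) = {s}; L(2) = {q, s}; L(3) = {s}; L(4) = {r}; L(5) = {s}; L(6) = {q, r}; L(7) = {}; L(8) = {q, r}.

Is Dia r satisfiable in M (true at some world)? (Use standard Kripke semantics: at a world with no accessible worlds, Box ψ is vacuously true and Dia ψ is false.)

Recall that Dia ψ holds at a world iff ψ holds at some accessible world.
Let φ = Dia r. Evaluate φ at each world:
  0 (successors {0, 2, 8}): φ is true.
  1 (successors {2, 4, 8}): φ is true.
  2 (successors {0, 1, 2, 5}): φ is true.
  3 (successors {4, 7}): φ is true.
  4 (successors {5, 6, 7}): φ is true.
  5 (successors {0, 2, 5, 8}): φ is true.
  6 (successors {4, 7}): φ is true.
  7 (successors {1, 4, 5, 6, 8}): φ is true.
  8 (successors ∅): φ is false.
Detail at 0 (witness):
  At 0: Dia r requires r at some successor in {0, 2, 8}.
    r holds at 0, so Dia r is true at 0.

Yes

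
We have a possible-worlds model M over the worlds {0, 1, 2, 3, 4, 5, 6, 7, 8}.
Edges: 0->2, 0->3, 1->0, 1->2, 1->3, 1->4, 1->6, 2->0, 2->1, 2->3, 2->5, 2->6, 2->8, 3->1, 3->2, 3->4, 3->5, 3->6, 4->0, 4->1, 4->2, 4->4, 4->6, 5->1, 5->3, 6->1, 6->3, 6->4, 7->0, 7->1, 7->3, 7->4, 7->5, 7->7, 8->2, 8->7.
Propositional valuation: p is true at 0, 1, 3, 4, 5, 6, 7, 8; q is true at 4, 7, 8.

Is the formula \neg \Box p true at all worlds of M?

No

Recall that \Box ψ holds at a world iff ψ holds at every accessible world, and \Diamond ψ holds iff ψ holds at some accessible world.
Let φ = \neg \Box p. Evaluate φ at each world:
  0 (successors {2, 3}): φ is true.
  1 (successors {0, 2, 3, 4, 6}): φ is true.
  2 (successors {0, 1, 3, 5, 6, 8}): φ is false.
  3 (successors {1, 2, 4, 5, 6}): φ is true.
  4 (successors {0, 1, 2, 4, 6}): φ is true.
  5 (successors {1, 3}): φ is false.
  6 (successors {1, 3, 4}): φ is false.
  7 (successors {0, 1, 3, 4, 5, 7}): φ is false.
  8 (successors {2, 7}): φ is true.
Detail at 2 (counterexample):
  At 2: \Box p is true, so \neg \Box p is false.
    At 2: \Box p requires p at every successor {0, 1, 3, 5, 6, 8}.
      At 0: p is true.
      At 1: p is true.
      At 3: p is true.
      At 5: p is true.
      At 6: p is true.
      At 8: p is true.
    So \Box p is true at 2.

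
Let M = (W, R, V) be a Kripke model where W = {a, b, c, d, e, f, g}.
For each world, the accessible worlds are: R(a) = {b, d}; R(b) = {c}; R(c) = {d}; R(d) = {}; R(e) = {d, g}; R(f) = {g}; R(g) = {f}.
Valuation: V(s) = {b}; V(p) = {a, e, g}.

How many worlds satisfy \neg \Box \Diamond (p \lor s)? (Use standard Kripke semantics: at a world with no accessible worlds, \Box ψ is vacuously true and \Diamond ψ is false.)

Let φ = \neg \Box \Diamond (p \lor s). Evaluate φ at each world:
  a (successors {b, d}): φ is true.
  b (successors {c}): φ is true.
  c (successors {d}): φ is true.
  d (successors ∅): φ is false.
  e (successors {d, g}): φ is true.
  f (successors {g}): φ is true.
  g (successors {f}): φ is false.
For instance, at g:
  At g: \Box \Diamond (p \lor s) is true, so \neg \Box \Diamond (p \lor s) is false.
    At g: \Box \Diamond (p \lor s) requires \Diamond (p \lor s) at every successor {f}.
      At f: \Diamond (p \lor s) is true.
    So \Box \Diamond (p \lor s) is true at g.
Satisfying worlds: {a, b, c, e, f}

5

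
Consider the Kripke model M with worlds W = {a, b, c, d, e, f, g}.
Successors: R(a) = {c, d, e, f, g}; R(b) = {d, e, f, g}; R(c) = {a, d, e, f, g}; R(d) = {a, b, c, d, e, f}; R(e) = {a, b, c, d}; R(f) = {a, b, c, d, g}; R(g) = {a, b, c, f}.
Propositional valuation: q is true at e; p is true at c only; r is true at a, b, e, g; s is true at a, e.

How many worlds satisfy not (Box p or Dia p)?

2

Let φ = not (Box p or Dia p). Evaluate φ at each world:
  a (successors {c, d, e, f, g}): φ is false.
  b (successors {d, e, f, g}): φ is true.
  c (successors {a, d, e, f, g}): φ is true.
  d (successors {a, b, c, d, e, f}): φ is false.
  e (successors {a, b, c, d}): φ is false.
  f (successors {a, b, c, d, g}): φ is false.
  g (successors {a, b, c, f}): φ is false.
For instance, at b:
  At b: Box p or Dia p is false, so not (Box p or Dia p) is true.
    At b: Box p is false, Dia p is false, so Box p or Dia p is false.
      At b: Box p requires p at every successor {d, e, f, g}.
        p fails at d, so Box p is false at b.
      At b: Dia p requires p at some successor in {d, e, f, g}.
        At d: p is false.
        At e: p is false.
        At f: p is false.
        At g: p is false.
      So Dia p is false at b.
Satisfying worlds: {b, c}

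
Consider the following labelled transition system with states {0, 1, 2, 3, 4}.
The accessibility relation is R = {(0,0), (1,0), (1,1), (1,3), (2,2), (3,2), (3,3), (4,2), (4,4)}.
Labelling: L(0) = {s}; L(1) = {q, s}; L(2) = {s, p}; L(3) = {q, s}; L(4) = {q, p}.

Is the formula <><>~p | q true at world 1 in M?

At 1: <><>~p is true, q is true, so <><>~p | q is true.
  At 1: <><>~p requires <>~p at some successor in {0, 1, 3}.
    <>~p holds at 0, so <><>~p is true at 1.
      At 0: <>~p requires ~p at some successor in {0}.
        ~p holds at 0, so <>~p is true at 0.

Yes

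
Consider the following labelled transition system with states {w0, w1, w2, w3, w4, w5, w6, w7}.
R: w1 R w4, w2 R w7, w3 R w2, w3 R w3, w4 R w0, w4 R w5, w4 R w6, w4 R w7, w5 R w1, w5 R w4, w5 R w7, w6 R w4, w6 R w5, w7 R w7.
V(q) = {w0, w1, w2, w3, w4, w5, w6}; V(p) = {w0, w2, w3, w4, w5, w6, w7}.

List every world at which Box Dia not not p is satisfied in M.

Recall that Box ψ holds at a world iff ψ holds at every accessible world, and Dia ψ holds iff ψ holds at some accessible world.
Let φ = Box Dia not not p. Evaluate φ at each world:
  w0 (successors ∅): φ is true.
  w1 (successors {w4}): φ is true.
  w2 (successors {w7}): φ is true.
  w3 (successors {w2, w3}): φ is true.
  w4 (successors {w0, w5, w6, w7}): φ is false.
  w5 (successors {w1, w4, w7}): φ is true.
  w6 (successors {w4, w5}): φ is true.
  w7 (successors {w7}): φ is true.
For instance, at w1:
  At w1: Box Dia not not p requires Dia not not p at every successor {w4}.
      At w4: Dia not not p requires not not p at some successor in {w0, w5, w6, w7}.
        not not p holds at w0, so Dia not not p is true at w4.
  So Box Dia not not p is true at w1.
Satisfying worlds: {w0, w1, w2, w3, w5, w6, w7}

w0, w1, w2, w3, w5, w6, w7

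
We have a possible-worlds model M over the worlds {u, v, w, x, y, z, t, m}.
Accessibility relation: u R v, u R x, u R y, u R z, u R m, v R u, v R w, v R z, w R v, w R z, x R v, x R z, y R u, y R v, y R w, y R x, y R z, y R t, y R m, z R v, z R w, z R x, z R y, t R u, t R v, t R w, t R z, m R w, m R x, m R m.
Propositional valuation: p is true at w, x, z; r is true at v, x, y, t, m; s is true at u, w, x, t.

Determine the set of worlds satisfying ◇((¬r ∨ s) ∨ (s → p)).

Let φ = ◇((¬r ∨ s) ∨ (s → p)). Evaluate φ at each world:
  u (successors {v, x, y, z, m}): φ is true.
  v (successors {u, w, z}): φ is true.
  w (successors {v, z}): φ is true.
  x (successors {v, z}): φ is true.
  y (successors {u, v, w, x, z, t, m}): φ is true.
  z (successors {v, w, x, y}): φ is true.
  t (successors {u, v, w, z}): φ is true.
  m (successors {w, x, m}): φ is true.
For instance, at x:
  At x: ◇((¬r ∨ s) ∨ (s → p)) requires (¬r ∨ s) ∨ (s → p) at some successor in {v, z}.
    (¬r ∨ s) ∨ (s → p) holds at v, so ◇((¬r ∨ s) ∨ (s → p)) is true at x.
Satisfying worlds: {u, v, w, x, y, z, t, m}

u, v, w, x, y, z, t, m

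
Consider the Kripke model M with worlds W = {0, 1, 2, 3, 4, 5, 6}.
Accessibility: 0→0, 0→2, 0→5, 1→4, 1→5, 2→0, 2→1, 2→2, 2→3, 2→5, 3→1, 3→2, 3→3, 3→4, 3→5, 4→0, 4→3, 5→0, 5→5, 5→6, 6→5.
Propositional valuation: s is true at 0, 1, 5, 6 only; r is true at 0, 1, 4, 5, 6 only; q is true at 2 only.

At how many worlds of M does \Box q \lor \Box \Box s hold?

Let φ = \Box q \lor \Box \Box s. Evaluate φ at each world:
  0 (successors {0, 2, 5}): φ is false.
  1 (successors {4, 5}): φ is false.
  2 (successors {0, 1, 2, 3, 5}): φ is false.
  3 (successors {1, 2, 3, 4, 5}): φ is false.
  4 (successors {0, 3}): φ is false.
  5 (successors {0, 5, 6}): φ is false.
  6 (successors {5}): φ is true.
For instance, at 6:
  At 6: \Box q is false, \Box \Box s is true, so \Box q \lor \Box \Box s is true.
    At 6: \Box q requires q at every successor {5}.
      q fails at 5, so \Box q is false at 6.
    At 6: \Box \Box s requires \Box s at every successor {5}.
      At 5: \Box s is true.
    So \Box \Box s is true at 6.
Satisfying worlds: {6}

1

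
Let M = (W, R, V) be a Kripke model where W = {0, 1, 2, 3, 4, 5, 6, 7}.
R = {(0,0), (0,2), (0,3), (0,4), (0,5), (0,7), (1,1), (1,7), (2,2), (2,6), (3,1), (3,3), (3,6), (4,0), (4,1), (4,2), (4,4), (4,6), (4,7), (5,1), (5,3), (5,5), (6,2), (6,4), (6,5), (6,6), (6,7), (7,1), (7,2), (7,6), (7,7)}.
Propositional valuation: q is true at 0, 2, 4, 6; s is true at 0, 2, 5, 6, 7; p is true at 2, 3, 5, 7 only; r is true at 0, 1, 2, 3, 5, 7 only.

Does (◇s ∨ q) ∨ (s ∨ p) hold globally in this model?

Let φ = (◇s ∨ q) ∨ (s ∨ p). Evaluate φ at each world:
  0 (successors {0, 2, 3, 4, 5, 7}): φ is true.
  1 (successors {1, 7}): φ is true.
  2 (successors {2, 6}): φ is true.
  3 (successors {1, 3, 6}): φ is true.
  4 (successors {0, 1, 2, 4, 6, 7}): φ is true.
  5 (successors {1, 3, 5}): φ is true.
  6 (successors {2, 4, 5, 6, 7}): φ is true.
  7 (successors {1, 2, 6, 7}): φ is true.
For instance, at 4:
  At 4: ◇s ∨ q is true, s ∨ p is false, so (◇s ∨ q) ∨ (s ∨ p) is true.
    At 4: ◇s is true, q is true, so ◇s ∨ q is true.
      At 4: ◇s requires s at some successor in {0, 1, 2, 4, 6, 7}.
        s holds at 0, so ◇s is true at 4.

Yes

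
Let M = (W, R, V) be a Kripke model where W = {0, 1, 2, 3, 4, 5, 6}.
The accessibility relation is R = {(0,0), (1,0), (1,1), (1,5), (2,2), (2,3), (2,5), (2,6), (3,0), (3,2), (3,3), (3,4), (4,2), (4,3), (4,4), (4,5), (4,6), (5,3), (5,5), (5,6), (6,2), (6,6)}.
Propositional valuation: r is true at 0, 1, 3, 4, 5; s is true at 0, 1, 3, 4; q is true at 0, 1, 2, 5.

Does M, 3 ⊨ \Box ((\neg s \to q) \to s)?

No

At 3: \Box ((\neg s \to q) \to s) requires (\neg s \to q) \to s at every successor {0, 2, 3, 4}.
  (\neg s \to q) \to s fails at 2, so \Box ((\neg s \to q) \to s) is false at 3.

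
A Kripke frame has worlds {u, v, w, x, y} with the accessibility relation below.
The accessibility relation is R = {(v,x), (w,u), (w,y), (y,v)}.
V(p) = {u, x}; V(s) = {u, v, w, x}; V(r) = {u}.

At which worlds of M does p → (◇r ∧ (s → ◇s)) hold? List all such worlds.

Let φ = p → (◇r ∧ (s → ◇s)). Evaluate φ at each world:
  u (successors ∅): φ is false.
  v (successors {x}): φ is true.
  w (successors {u, y}): φ is true.
  x (successors ∅): φ is false.
  y (successors {v}): φ is true.
For instance, at y:
  At y: p is false, ◇r ∧ (s → ◇s) is false, so p → (◇r ∧ (s → ◇s)) is true.
    At y: ◇r is false, s → ◇s is true, so ◇r ∧ (s → ◇s) is false.
      At y: ◇r requires r at some successor in {v}.
        At v: r is false.
      So ◇r is false at y.
      At y: s is false, ◇s is true, so s → ◇s is true.
Satisfying worlds: {v, w, y}

v, w, y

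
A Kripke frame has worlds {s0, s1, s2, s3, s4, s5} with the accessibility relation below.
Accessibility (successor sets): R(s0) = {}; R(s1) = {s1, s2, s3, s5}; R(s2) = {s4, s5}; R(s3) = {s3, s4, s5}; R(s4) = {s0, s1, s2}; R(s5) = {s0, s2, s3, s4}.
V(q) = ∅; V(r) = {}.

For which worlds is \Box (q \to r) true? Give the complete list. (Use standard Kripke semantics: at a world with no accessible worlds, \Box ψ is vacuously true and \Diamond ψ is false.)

Let φ = \Box (q \to r). Evaluate φ at each world:
  s0 (successors ∅): φ is true.
  s1 (successors {s1, s2, s3, s5}): φ is true.
  s2 (successors {s4, s5}): φ is true.
  s3 (successors {s3, s4, s5}): φ is true.
  s4 (successors {s0, s1, s2}): φ is true.
  s5 (successors {s0, s2, s3, s4}): φ is true.
For instance, at s3:
  At s3: \Box (q \to r) requires q \to r at every successor {s3, s4, s5}.
    At s3: q \to r is true.
    At s4: q \to r is true.
    At s5: q \to r is true.
  So \Box (q \to r) is true at s3.
Satisfying worlds: {s0, s1, s2, s3, s4, s5}

s0, s1, s2, s3, s4, s5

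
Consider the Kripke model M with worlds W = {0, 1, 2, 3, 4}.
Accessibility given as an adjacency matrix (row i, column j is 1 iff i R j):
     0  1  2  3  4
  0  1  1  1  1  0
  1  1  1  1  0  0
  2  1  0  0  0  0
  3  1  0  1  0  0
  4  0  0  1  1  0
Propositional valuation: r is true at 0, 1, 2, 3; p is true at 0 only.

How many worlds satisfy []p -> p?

Let φ = []p -> p. Evaluate φ at each world:
  0 (successors {0, 1, 2, 3}): φ is true.
  1 (successors {0, 1, 2}): φ is true.
  2 (successors {0}): φ is false.
  3 (successors {0, 2}): φ is true.
  4 (successors {2, 3}): φ is true.
For instance, at 1:
  At 1: []p is false, p is false, so []p -> p is true.
    At 1: []p requires p at every successor {0, 1, 2}.
      p fails at 1, so []p is false at 1.
Satisfying worlds: {0, 1, 3, 4}

4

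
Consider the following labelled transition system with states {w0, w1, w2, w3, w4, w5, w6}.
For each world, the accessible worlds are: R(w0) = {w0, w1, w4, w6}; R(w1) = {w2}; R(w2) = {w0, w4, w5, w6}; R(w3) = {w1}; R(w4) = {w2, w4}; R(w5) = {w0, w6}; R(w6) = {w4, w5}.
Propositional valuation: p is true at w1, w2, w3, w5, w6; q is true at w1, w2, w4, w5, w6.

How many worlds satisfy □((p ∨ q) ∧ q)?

4

Let φ = □((p ∨ q) ∧ q). Evaluate φ at each world:
  w0 (successors {w0, w1, w4, w6}): φ is false.
  w1 (successors {w2}): φ is true.
  w2 (successors {w0, w4, w5, w6}): φ is false.
  w3 (successors {w1}): φ is true.
  w4 (successors {w2, w4}): φ is true.
  w5 (successors {w0, w6}): φ is false.
  w6 (successors {w4, w5}): φ is true.
For instance, at w6:
  At w6: □((p ∨ q) ∧ q) requires (p ∨ q) ∧ q at every successor {w4, w5}.
    At w4: (p ∨ q) ∧ q is true.
    At w5: (p ∨ q) ∧ q is true.
  So □((p ∨ q) ∧ q) is true at w6.
Satisfying worlds: {w1, w3, w4, w6}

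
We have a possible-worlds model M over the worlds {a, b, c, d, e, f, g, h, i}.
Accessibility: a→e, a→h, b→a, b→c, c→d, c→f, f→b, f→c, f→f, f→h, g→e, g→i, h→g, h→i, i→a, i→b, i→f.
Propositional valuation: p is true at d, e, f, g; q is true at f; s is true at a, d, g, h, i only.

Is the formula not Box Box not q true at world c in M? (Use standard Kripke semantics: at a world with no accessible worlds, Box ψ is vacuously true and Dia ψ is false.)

Yes

Recall that Box ψ holds at a world iff ψ holds at every accessible world, and Dia ψ holds iff ψ holds at some accessible world.
At c: Box Box not q is false, so not Box Box not q is true.
  At c: Box Box not q requires Box not q at every successor {d, f}.
    Box not q fails at f, so Box Box not q is false at c.
      At f: Box not q requires not q at every successor {b, c, f, h}.
        not q fails at f, so Box not q is false at f.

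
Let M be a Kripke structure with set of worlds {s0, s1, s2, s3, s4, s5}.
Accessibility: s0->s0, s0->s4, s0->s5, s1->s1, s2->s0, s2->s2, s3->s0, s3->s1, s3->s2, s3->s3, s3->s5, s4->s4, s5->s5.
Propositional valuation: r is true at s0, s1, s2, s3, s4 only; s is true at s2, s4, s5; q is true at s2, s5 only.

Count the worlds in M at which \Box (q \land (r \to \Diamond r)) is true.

Recall that \Box ψ holds at a world iff ψ holds at every accessible world, and \Diamond ψ holds iff ψ holds at some accessible world.
Let φ = \Box (q \land (r \to \Diamond r)). Evaluate φ at each world:
  s0 (successors {s0, s4, s5}): φ is false.
  s1 (successors {s1}): φ is false.
  s2 (successors {s0, s2}): φ is false.
  s3 (successors {s0, s1, s2, s3, s5}): φ is false.
  s4 (successors {s4}): φ is false.
  s5 (successors {s5}): φ is true.
For instance, at s0:
  At s0: \Box (q \land (r \to \Diamond r)) requires q \land (r \to \Diamond r) at every successor {s0, s4, s5}.
    q \land (r \to \Diamond r) fails at s0, so \Box (q \land (r \to \Diamond r)) is false at s0.
      At s0: q is false, r \to \Diamond r is true, so q \land (r \to \Diamond r) is false.
Satisfying worlds: {s5}

1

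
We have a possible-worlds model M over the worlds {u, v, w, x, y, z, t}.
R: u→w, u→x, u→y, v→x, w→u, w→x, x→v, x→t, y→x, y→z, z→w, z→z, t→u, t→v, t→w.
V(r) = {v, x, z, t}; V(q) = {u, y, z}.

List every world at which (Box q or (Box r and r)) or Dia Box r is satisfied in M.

u, v, w, x, y, t

Recall that Box ψ holds at a world iff ψ holds at every accessible world, and Dia ψ holds iff ψ holds at some accessible world.
Let φ = (Box q or (Box r and r)) or Dia Box r. Evaluate φ at each world:
  u (successors {w, x, y}): φ is true.
  v (successors {x}): φ is true.
  w (successors {u, x}): φ is true.
  x (successors {v, t}): φ is true.
  y (successors {x, z}): φ is true.
  z (successors {w, z}): φ is false.
  t (successors {u, v, w}): φ is true.
For instance, at v:
  At v: Box q or (Box r and r) is true, Dia Box r is true, so (Box q or (Box r and r)) or Dia Box r is true.
    At v: Box q is false, Box r and r is true, so Box q or (Box r and r) is true.
      At v: Box q requires q at every successor {x}.
        q fails at x, so Box q is false at v.
      At v: Box r is true, r is true, so Box r and r is true.
    At v: Dia Box r requires Box r at some successor in {x}.
      Box r holds at x, so Dia Box r is true at v.
Satisfying worlds: {u, v, w, x, y, t}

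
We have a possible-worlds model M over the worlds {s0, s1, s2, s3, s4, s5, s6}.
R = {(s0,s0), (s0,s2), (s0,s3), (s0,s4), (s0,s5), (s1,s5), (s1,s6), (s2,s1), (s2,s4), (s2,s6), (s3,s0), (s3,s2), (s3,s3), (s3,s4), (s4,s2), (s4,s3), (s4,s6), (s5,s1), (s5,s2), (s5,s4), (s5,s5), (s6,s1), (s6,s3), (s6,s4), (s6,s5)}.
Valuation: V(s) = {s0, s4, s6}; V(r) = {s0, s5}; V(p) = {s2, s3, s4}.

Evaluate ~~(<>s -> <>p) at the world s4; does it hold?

At s4: ~(<>s -> <>p) is false, so ~~(<>s -> <>p) is true.
  At s4: <>s -> <>p is true, so ~(<>s -> <>p) is false.
    At s4: <>s is true, <>p is true, so <>s -> <>p is true.
      At s4: <>s requires s at some successor in {s2, s3, s6}.
        s holds at s6, so <>s is true at s4.
      At s4: <>p requires p at some successor in {s2, s3, s6}.
        p holds at s2, so <>p is true at s4.

Yes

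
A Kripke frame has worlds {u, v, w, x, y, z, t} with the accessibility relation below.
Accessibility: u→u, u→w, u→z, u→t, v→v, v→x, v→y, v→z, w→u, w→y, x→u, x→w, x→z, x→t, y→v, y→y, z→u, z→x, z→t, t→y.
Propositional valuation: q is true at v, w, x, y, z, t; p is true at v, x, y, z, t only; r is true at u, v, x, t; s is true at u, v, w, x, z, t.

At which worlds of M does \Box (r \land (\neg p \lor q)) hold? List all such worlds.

Let φ = \Box (r \land (\neg p \lor q)). Evaluate φ at each world:
  u (successors {u, w, z, t}): φ is false.
  v (successors {v, x, y, z}): φ is false.
  w (successors {u, y}): φ is false.
  x (successors {u, w, z, t}): φ is false.
  y (successors {v, y}): φ is false.
  z (successors {u, x, t}): φ is true.
  t (successors {y}): φ is false.
For instance, at u:
  At u: \Box (r \land (\neg p \lor q)) requires r \land (\neg p \lor q) at every successor {u, w, z, t}.
    r \land (\neg p \lor q) fails at w, so \Box (r \land (\neg p \lor q)) is false at u.
Satisfying worlds: {z}

z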